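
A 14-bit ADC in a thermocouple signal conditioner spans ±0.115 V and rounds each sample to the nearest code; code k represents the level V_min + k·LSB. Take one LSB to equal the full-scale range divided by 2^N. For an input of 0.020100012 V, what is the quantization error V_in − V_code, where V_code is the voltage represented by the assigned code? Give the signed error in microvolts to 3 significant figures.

−2.53 µV

Full-scale range = 0.115 V − (-0.115 V) = 0.23 V. LSB = 0.23 V / 2^14 ≈ 14.04 µV.
Position in LSBs: (0.020100012 − (-0.115)) × 16384/0.23 = 9623.8200; rounding gives k = 9624.
V_code = V_min + k × range/2^14 = -0.115 + 9624 × 0.23/16384 = 0.020102539063 V.
V_in − V_code = 0.020100012 − (0.020102539063) = −2.53 µV.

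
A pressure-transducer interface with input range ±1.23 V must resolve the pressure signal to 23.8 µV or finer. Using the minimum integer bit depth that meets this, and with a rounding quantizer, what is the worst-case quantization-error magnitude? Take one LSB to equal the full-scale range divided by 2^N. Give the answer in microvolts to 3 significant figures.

9.38 µV

Span: 1.23 V − (-1.23 V) = 2.46 V.
Levels needed ≥ 2.46/23.8 µV = 103400. 2^17 = 131072 suffices, so N_min = 17.
One LSB is 2.46 V / 131072 = 18.768 µV.
Max error for round-to-nearest is LSB/2 = 9.38 µV.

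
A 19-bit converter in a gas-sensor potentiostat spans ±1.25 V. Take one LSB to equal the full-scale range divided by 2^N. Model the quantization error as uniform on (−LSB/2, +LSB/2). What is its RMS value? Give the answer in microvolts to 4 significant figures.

1.377 µV

Range = 1.25 − (-1.25) = 2.5 V.
LSB = 2.5 V ÷ 2^19 = 2.5/524288 V = 4.76837 µV.
RMS of a uniform error over width LSB is LSB/√12 = 1.377 µV.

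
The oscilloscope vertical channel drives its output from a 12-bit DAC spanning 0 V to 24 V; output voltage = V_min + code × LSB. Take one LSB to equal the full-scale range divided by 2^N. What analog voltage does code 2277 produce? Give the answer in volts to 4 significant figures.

13.34 V

Full-scale range = 24 V. LSB = 24 V / 2^12.
V_out = 0 + 2277 × (24/4096) V
      = 0 V + 13.3418 V = 13.3418 V.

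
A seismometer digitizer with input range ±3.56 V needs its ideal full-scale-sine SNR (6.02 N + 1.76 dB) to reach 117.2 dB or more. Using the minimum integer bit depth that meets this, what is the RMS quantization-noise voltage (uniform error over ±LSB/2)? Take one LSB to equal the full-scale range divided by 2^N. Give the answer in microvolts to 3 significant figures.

1.96 µV

Span: 3.56 V − (-3.56 V) = 7.12 V.
Solving 6.02 N ≥ 117.2 − 1.76: N ≥ 19.176. Round up → N = 20.
Step size = 7.12/1048576 V = 6.7902 µV.
RMS noise = LSB/√12 = 1.96 µV.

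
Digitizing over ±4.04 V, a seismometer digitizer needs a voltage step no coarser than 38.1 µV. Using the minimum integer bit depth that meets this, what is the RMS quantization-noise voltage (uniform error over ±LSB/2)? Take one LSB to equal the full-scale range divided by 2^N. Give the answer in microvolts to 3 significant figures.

Span: 4.04 V − (-4.04 V) = 8.08 V.
Required number of levels: 8.08/38.1 µV = 212070; smallest N with 2^N ≥ that is 18.
Step size = 8.08/262144 V = 30.823 µV.
σ_q = LSB/√12 = 30.823 µV/3.4641 = 8.90 µV.

8.90 µV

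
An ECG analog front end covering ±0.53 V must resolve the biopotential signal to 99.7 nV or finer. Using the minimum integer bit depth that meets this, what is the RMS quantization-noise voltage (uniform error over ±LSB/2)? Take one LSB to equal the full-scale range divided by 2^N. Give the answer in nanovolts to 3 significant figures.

18.2 nV

Span: 0.53 V − (-0.53 V) = 1.06 V.
Levels needed ≥ 1.06/99.7 nV = 1.063e7. 2^24 = 16777216 suffices, so N_min = 24.
LSB = 1.06 V / 2^24 = 63.181 nV.
σ_q = LSB/√12 = 63.181 nV/3.4641 = 18.2 nV.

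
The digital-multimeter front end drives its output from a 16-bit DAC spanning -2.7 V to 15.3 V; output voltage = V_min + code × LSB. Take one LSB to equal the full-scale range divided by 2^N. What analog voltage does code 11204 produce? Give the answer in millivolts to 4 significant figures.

377.3 mV

Range = 15.3 − (-2.7) = 18 V. LSB = 18 V / 2^16.
V_out = V_min + code × LSB = -2.7 V + 11204 × 18 V / 65536
      = -2.7 V + 3.07727 V = 0.377271 V.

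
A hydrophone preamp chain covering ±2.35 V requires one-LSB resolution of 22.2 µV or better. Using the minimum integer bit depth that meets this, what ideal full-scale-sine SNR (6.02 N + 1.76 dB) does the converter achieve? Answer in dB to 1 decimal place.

Range = 2.35 − (-2.35) = 4.7 V.
Levels needed ≥ 4.7/22.2 µV = 211700. 2^18 = 262144 suffices, so N_min = 18.
Ideal SNR at N = 18: 6.02·18 + 1.76 = 110.1 dB.

110.1 dB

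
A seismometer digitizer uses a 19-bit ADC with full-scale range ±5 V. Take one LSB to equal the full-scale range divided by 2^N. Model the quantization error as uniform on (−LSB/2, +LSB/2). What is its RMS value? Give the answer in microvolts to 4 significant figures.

5.506 µV

The full-scale span is 5 − (-5) = 10 V.
LSB = 10 V / 2^19 = 19.0735 µV.
For a uniform distribution on [−LSB/2, +LSB/2], V_rms = LSB/√12 = 19.0735 µV/3.4641 = 5.506 µV.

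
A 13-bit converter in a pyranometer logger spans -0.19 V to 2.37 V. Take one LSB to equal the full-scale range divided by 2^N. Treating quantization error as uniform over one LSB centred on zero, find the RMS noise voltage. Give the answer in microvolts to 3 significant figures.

Span: 2.37 V − (-0.19 V) = 2.56 V.
LSB = 2.56 V ÷ 2^13 = 2.56/8192 V = 312.50 µV.
RMS of a uniform error over width LSB is LSB/√12 = 90.2 µV.

90.2 µV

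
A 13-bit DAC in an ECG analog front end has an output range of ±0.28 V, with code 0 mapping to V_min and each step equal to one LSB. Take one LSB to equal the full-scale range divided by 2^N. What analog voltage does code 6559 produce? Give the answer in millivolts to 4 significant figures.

The full-scale span is 0.28 − (-0.28) = 0.56 V. LSB = 0.56 V / 2^13.
V_out = V_min + code × LSB = -0.28 V + 6559 × 0.56 V / 8192
      = -0.28 V + 0.448369 V = 0.168369 V.

168.4 mV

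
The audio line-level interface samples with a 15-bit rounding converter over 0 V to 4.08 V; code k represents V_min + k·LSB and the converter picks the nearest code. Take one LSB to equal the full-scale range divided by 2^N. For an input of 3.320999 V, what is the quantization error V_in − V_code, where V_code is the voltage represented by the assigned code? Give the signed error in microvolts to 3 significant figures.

+22.4 µV

Range is 4.08 V. LSB = 4.08 V / 2^15 ≈ 124.5 µV.
(V_in − V_min)/LSB = (3.320999 − (0)) × 32768/4.08 = 26672.1802 → nearest code k = 26672.
V_code = 0 + (26672/32768) × 4.08 = 3.3209765625 V.
e = 3.320999 − (3.3209765625) = +22.4 µV.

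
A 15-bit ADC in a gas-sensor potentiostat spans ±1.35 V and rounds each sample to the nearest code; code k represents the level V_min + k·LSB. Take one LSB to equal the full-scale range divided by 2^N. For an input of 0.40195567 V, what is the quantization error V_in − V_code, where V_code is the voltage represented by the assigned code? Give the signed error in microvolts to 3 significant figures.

The full-scale span is 1.35 − (-1.35) = 2.7 V. LSB = 2.7 V / 2^15 ≈ 82.40 µV.
(V_in − V_min)/LSB = (0.40195567 − (-1.35)) × 32768/2.7 = 21262.2531 → nearest code k = 21262.
V_code = -1.35 + (21262/32768) × 2.7 = 0.40193481445 V.
Error = V_in − V_code = 0.40195567 − (0.40193481445) = +20.9 µV.

+20.9 µV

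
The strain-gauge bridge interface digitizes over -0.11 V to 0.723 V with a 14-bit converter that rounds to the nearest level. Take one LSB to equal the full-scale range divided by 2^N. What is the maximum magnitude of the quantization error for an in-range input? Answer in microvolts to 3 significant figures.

Full-scale range = 0.723 V − (-0.11 V) = 0.833 V.
Step size = 0.833/16384 V = 50.842 µV.
|e|_max = LSB/2 = 25.4 µV.

25.4 µV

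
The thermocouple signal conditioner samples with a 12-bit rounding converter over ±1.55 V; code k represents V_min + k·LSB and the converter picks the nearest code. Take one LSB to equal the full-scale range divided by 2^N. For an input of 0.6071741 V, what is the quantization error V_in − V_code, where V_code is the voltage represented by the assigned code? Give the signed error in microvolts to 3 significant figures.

The full-scale span is 1.55 − (-1.55) = 3.1 V. LSB = 3.1 V / 2^12 ≈ 0.7568 mV.
(V_in − V_min)/LSB = (0.6071741 − (-1.55)) × 4096/3.1 = 2850.2533 → nearest code k = 2850.
V_code = V_min + k × range/2^12 = -1.55 + 2850 × 3.1/4096 = 0.6069824219 V.
Error = V_in − V_code = 0.6071741 − (0.6069824219) = +192 µV.

+192 µV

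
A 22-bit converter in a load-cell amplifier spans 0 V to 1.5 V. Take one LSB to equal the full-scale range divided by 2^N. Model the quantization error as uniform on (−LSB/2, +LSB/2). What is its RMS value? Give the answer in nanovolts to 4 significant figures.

103.2 nV

Range is 1.5 V.
LSB = 1.5 V / 2^22 = 357.628 nV.
V_rms = LSB/√12 = 357.628 nV / √12 = 103.2 nV.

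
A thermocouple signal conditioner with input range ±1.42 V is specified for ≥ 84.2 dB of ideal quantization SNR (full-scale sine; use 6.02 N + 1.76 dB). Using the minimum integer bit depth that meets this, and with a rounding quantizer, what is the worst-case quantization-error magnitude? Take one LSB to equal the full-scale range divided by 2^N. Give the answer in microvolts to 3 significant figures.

86.7 µV

The full-scale span is 1.42 − (-1.42) = 2.84 V.
N ≥ (84.2 − 1.76)/6.02 = 13.694 → N_min = 14.
LSB = 2.84 V / 2^14 = 173.34 µV.
Max error for round-to-nearest is LSB/2 = 86.7 µV.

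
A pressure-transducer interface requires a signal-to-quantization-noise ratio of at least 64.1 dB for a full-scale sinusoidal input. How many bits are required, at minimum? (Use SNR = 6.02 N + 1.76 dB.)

11 bits

Solving 6.02 N ≥ 64.1 − 1.76: N ≥ 10.355. Round up → N = 11.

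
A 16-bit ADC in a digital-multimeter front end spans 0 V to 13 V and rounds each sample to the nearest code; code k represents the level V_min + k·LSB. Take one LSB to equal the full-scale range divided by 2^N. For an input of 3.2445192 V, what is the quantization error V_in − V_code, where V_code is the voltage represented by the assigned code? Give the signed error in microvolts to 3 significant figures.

+73.4 µV

Range is 13 V. LSB = 13 V / 2^16 ≈ 198.4 µV.
(3.2445192 − (0)) / LSB = 3.2445192 × 65536/13 = 16356.3700. Nearest integer: k = 16356.
Reconstructed level: 0 + 16356 × 13/65536 V = 3.2444458008 V.
V_in − V_code = 3.2445192 − (3.2444458008) = +73.4 µV.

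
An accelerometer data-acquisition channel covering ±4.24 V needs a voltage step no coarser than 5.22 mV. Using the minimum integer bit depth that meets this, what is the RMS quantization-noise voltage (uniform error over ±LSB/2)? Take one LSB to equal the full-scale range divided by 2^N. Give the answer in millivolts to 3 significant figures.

The full-scale span is 4.24 − (-4.24) = 8.48 V.
8.48 V / 5.22 mV = 1625. Since 2^10 = 1024 and 2^11 = 2048, N = 11.
LSB = 8.48 V / 2^11 = 4.1406 mV.
RMS noise = LSB/√12 = 1.20 mV.

1.20 mV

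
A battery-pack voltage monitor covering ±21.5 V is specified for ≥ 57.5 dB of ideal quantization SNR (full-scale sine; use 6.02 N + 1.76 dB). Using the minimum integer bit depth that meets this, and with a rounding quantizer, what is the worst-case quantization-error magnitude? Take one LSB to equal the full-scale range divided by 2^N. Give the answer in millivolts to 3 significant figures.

Span: 21.5 V − (-21.5 V) = 43 V.
N ≥ (57.5 − 1.76)/6.02 = 9.259 → N_min = 10.
One LSB is 43 V / 1024 = 41.992 mV.
Max error for round-to-nearest is LSB/2 = 21.0 mV.

21.0 mV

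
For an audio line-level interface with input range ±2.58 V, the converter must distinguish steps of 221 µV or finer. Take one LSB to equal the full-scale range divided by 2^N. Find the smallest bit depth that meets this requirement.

Range = 2.58 − (-2.58) = 5.16 V.
5.16 V / 221 µV = 23350. Since 2^14 = 16384 and 2^15 = 32768, N = 15.

15 bits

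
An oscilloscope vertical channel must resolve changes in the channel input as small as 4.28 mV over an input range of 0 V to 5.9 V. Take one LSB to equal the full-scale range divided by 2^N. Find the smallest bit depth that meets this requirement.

11 bits

V_FS = 5.9 V.
Levels needed ≥ 5.9/4.28 mV = 1379. 2^11 = 2048 suffices, so N_min = 11.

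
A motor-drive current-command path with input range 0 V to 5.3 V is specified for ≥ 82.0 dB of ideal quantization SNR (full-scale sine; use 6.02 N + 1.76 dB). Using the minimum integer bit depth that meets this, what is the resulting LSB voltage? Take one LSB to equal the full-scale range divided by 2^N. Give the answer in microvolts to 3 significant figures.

323 µV

Full-scale range = 5.3 V.
N ≥ (82.0 − 1.76)/6.02 = 13.329 → N_min = 14.
LSB = 5.3 V / 2^14 = 323 µV.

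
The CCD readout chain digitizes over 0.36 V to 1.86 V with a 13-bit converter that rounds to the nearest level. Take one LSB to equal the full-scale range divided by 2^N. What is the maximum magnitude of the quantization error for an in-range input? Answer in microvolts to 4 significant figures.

91.55 µV

Span: 1.86 V − (0.36 V) = 1.5 V.
LSB = 1.5 V / 2^13 = 183.105 µV.
|e|_max = LSB/2 = 91.55 µV.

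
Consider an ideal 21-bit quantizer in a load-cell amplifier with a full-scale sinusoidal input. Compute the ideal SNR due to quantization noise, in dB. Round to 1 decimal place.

128.2 dB

SNR = 6.02·21 + 1.76 = 128.18 dB.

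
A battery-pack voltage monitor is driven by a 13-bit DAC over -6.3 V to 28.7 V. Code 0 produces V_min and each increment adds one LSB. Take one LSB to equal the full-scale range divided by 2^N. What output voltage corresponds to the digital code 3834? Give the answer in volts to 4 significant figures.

Full-scale range = 28.7 V − (-6.3 V) = 35 V. LSB = 35 V / 2^13.
V_out = V_min + code × LSB = -6.3 V + 3834 × 35 V / 8192
      = -6.3 + 16.3806 = 10.0806 V.

10.08 V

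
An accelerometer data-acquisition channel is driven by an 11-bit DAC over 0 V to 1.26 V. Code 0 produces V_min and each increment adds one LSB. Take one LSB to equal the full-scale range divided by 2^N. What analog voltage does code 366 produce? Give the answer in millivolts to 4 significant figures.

Full-scale range = 1.26 V. LSB = 1.26 V / 2^11.
V_out = V_min + code × LSB = 0 V + 366 × 1.26 V / 2048
      = 0 + 0.225176 = 0.225176 V.

225.2 mV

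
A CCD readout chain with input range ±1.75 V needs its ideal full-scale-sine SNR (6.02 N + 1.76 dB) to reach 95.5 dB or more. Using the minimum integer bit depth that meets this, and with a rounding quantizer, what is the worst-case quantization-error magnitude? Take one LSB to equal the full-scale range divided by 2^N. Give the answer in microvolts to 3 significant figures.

The full-scale span is 1.75 − (-1.75) = 3.5 V.
N ≥ (95.5 − 1.76)/6.02 = 15.571 → N_min = 16.
LSB = 3.5 V / 2^16 = 53.406 µV.
|e|_max = LSB/2 = 26.7 µV.

26.7 µV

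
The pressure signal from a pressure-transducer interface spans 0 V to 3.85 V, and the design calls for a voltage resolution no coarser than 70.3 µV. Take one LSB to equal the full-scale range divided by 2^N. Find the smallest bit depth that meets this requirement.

V_FS = 3.85 V.
3.85 V / 70.3 µV = 54770. Since 2^15 = 32768 and 2^16 = 65536, N = 16.

16 bits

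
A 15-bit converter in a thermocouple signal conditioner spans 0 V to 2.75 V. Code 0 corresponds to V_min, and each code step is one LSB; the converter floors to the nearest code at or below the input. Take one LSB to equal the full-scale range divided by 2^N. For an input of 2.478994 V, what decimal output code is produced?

Range is 2.75 V. LSB = 2.75 V / 2^15 ≈ 83.92 µV.
code = ⌊(V_in − V_min)/LSB⌋ = ⌊(V_in − V_min) × 2^15 / range⌋
     = ⌊(2.478994 − (0)) × 32768 / 2.75⌋ = ⌊2.478994 × 32768/2.75⌋
     = ⌊29538.791⌋ = 29538.

29538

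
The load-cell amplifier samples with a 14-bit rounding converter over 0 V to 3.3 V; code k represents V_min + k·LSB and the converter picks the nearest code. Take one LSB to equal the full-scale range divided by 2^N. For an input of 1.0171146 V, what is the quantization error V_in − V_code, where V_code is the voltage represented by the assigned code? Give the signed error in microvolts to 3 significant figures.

−36.3 µV

Full-scale range = 3.3 V. LSB = 3.3 V / 2^14 ≈ 201.4 µV.
Position in LSBs: (1.0171146 − (0)) × 16384/3.3 = 5049.8199; rounding gives k = 5050.
Reconstructed level: 0 + 5050 × 3.3/16384 V = 1.0171508789 V.
e = 1.0171146 − (1.0171508789) = −36.3 µV.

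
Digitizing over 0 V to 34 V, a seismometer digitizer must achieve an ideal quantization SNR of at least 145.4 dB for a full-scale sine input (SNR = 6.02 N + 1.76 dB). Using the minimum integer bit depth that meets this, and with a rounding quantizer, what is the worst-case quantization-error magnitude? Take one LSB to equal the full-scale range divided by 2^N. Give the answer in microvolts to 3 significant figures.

V_FS = 34 V.
6.02 N + 1.76 ≥ 145.4 gives N ≥ 23.860, so the minimum integer is 24.
LSB = 34 V ÷ 2^24 = 34/16777216 V = 2.0266 µV.
Max error for round-to-nearest is LSB/2 = 1.01 µV.

1.01 µV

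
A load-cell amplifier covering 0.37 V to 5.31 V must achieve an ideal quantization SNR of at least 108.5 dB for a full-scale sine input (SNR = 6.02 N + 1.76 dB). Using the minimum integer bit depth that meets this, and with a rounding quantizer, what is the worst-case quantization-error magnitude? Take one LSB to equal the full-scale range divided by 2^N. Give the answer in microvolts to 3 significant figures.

Span: 5.31 V − (0.37 V) = 4.94 V.
6.02 N + 1.76 ≥ 108.5 gives N ≥ 17.731, so the minimum integer is 18.
Step size = 4.94/262144 V = 18.845 µV.
Max error for round-to-nearest is LSB/2 = 9.42 µV.

9.42 µV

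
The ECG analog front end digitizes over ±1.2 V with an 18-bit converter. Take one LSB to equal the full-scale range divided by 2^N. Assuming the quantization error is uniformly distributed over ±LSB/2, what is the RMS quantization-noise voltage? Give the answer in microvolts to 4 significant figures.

2.643 µV

Span: 1.2 V − (-1.2 V) = 2.4 V.
One LSB is 2.4 V / 262144 = 9.15527 µV.
V_rms = LSB/√12 = 9.15527 µV / √12 = 2.643 µV.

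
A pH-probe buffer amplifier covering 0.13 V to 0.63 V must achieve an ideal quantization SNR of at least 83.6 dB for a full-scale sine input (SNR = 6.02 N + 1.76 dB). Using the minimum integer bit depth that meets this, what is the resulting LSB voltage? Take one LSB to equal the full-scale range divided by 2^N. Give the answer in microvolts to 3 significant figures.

Span: 0.63 V − (0.13 V) = 0.5 V.
N ≥ (83.6 − 1.76)/6.02 = 13.595 → N_min = 14.
One LSB is 0.5 V / 16384 = 30.5 µV.

30.5 µV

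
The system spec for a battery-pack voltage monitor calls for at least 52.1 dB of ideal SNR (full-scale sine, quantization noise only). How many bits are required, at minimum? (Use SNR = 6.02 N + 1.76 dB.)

9 bits

Solving 6.02 N ≥ 52.1 − 1.76: N ≥ 8.362. Round up → N = 9.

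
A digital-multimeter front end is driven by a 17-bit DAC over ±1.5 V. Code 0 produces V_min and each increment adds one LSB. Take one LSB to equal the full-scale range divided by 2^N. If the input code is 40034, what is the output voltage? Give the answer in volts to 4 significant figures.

-0.5837 V

The full-scale span is 1.5 − (-1.5) = 3 V. LSB = 3 V / 2^17.
V_out = V_min + code × LSB = -1.5 V + 40034 × 3 V / 131072
      = -1.5 + 0.916306 = -0.583694 V.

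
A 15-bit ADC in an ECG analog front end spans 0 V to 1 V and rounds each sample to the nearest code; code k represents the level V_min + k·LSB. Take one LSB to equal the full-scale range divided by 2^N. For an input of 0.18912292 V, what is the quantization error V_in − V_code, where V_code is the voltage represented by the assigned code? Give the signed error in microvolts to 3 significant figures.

+5.49 µV

Span = 1 V. LSB = 1 V / 2^15 ≈ 30.52 µV.
Position in LSBs: (0.18912292 − (0)) × 32768/1 = 6197.1798; rounding gives k = 6197.
V_code = V_min + k × range/2^15 = 0 + 6197 × 1/32768 = 0.18911743164 V.
V_in − V_code = 0.18912292 − (0.18911743164) = +5.49 µV.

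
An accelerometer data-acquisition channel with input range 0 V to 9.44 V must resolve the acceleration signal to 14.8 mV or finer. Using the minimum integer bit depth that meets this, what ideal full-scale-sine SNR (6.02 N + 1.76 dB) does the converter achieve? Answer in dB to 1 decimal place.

62.0 dB

V_FS = 9.44 V.
9.44 V / 14.8 mV = 637.8. Since 2^9 = 512 and 2^10 = 1024, N = 10.
Ideal SNR at N = 10: 6.02·10 + 1.76 = 62.0 dB.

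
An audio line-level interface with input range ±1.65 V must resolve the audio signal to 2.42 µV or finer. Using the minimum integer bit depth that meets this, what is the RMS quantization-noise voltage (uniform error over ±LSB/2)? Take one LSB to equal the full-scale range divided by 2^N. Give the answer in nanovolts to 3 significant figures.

The full-scale span is 1.65 − (-1.65) = 3.3 V.
Required number of levels: 3.3/2.42 µV = 1.3636e6; smallest N with 2^N ≥ that is 21.
One LSB is 3.3 V / 2097152 = 1.5736 µV.
σ_q = LSB/√12 = 1.5736 µV/3.4641 = 454 nV.

454 nV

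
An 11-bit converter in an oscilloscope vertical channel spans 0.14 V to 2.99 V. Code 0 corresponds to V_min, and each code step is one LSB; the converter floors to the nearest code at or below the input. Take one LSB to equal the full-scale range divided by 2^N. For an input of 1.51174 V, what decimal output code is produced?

Full-scale range = 2.99 V − (0.14 V) = 2.85 V. LSB = 2.85 V / 2^11 ≈ 1.392 mV.
(V_in − V_min) × 2^11/range = (1.51174 − (0.14)) × 2048/2.85 = 985.728.
Floor → code = 985.

985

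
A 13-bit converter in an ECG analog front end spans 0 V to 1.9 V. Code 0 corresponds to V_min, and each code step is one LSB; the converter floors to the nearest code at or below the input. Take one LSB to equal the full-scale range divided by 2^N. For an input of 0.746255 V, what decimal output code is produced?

3217

V_FS = 1.9 V. LSB = 1.9 V / 2^13 ≈ 231.9 µV.
(V_in − V_min) × 2^13/range = (0.746255 − (0)) × 8192/1.9 = 3217.537.
Floor → code = 3217.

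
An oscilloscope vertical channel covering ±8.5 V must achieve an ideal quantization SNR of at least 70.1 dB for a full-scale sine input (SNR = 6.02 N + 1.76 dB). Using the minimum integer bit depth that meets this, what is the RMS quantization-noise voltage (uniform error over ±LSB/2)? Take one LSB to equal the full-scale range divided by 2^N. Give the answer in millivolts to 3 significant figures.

Full-scale range = 8.5 V − (-8.5 V) = 17 V.
N ≥ (70.1 − 1.76)/6.02 = 11.352 → N_min = 12.
LSB = 17 V / 2^12 = 4.1504 mV.
σ_q = LSB/√12 = 4.1504 mV/3.4641 = 1.20 mV.

1.20 mV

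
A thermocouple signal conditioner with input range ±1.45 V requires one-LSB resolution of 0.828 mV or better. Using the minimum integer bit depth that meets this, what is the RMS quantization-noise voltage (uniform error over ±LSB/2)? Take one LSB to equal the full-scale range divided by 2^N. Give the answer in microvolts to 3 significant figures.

204 µV

Span: 1.45 V − (-1.45 V) = 2.9 V.
Levels needed ≥ 2.9/0.828 mV = 3502. 2^12 = 4096 suffices, so N_min = 12.
LSB = 2.9 V / 2^12 = 0.70801 mV.
RMS noise = LSB/√12 = 204 µV.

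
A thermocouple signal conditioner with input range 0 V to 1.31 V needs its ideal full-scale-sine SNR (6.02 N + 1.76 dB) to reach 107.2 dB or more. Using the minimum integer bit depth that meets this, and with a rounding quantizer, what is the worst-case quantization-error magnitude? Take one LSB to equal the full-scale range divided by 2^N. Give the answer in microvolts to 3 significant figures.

2.50 µV

Range is 1.31 V.
N ≥ (107.2 − 1.76)/6.02 = 17.515 → N_min = 18.
LSB = 1.31 V ÷ 2^18 = 1.31/262144 V = 4.9973 µV.
Max error for round-to-nearest is LSB/2 = 2.50 µV.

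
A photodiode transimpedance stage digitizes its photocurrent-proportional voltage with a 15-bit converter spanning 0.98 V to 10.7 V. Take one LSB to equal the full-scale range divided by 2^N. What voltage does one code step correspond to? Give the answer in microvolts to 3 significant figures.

Range = 10.7 − (0.98) = 9.72 V.
Number of codes = 2^15 = 32768.
LSB = 9.72 V ÷ 2^15 = 9.72/32768 V = 297 µV.

297 µV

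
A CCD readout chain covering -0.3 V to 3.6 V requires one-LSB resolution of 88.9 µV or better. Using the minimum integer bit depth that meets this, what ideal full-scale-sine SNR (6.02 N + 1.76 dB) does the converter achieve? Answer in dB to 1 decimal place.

The full-scale span is 3.6 − (-0.3) = 3.9 V.
Required number of levels: 3.9/88.9 µV = 43870; smallest N with 2^N ≥ that is 16.
6.02(16) + 1.76 = 98.08 dB.

98.1 dB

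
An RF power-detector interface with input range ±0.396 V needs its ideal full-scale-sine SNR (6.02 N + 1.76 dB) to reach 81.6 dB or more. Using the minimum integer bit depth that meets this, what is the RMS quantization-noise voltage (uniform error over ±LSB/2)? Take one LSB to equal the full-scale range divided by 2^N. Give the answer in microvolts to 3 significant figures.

Span: 0.396 V − (-0.396 V) = 0.792 V.
Required N = ⌈(81.6 − 1.76)/6.02⌉ = ⌈13.262⌉ = 14.
One LSB is 0.792 V / 16384 = 48.340 µV.
RMS noise = LSB/√12 = 14.0 µV.

14.0 µV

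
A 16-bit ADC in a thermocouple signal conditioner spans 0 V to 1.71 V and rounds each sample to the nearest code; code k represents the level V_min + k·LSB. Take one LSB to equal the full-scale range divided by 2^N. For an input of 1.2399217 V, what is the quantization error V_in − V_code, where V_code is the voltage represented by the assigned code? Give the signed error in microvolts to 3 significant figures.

+4.71 µV

V_FS = 1.71 V. LSB = 1.71 V / 2^16 ≈ 26.09 µV.
(1.2399217 − (0)) / LSB = 1.2399217 × 65536/1.71 = 47520.1804. Nearest integer: k = 47520.
V_code = V_min + k × range/2^16 = 0 + 47520 × 1.71/65536 = 1.2399169922 V.
V_in − V_code = 1.2399217 − (1.2399169922) = +4.71 µV.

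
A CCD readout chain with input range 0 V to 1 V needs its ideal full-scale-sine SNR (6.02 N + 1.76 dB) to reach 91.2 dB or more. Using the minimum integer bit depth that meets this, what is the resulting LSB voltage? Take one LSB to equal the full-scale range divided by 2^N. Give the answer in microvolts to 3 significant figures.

30.5 µV

Range is 1 V.
Solving 6.02 N ≥ 91.2 − 1.76: N ≥ 14.857. Round up → N = 15.
One LSB is 1 V / 32768 = 30.5 µV.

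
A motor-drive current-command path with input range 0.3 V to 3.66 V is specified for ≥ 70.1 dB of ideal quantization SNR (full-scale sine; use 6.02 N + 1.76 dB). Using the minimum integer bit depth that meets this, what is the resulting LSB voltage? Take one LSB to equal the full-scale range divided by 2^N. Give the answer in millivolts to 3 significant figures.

0.820 mV

Span: 3.66 V − (0.3 V) = 3.36 V.
6.02 N + 1.76 ≥ 70.1 gives N ≥ 11.352, so the minimum integer is 12.
LSB = 3.36 V ÷ 2^12 = 3.36/4096 V = 0.820 mV.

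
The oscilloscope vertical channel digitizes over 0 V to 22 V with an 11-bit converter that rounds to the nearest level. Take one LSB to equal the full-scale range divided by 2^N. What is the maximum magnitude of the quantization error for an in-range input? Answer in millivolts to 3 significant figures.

5.37 mV

Span = 22 V.
LSB = 22 V / 2^11 = 10.742 mV.
Worst-case error for round-to-nearest is half an LSB: 5.37 mV.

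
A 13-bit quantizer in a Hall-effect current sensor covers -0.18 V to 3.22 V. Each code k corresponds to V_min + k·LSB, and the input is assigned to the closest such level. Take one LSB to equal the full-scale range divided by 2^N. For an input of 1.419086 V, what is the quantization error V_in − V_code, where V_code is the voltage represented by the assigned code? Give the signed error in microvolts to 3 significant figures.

The full-scale span is 3.22 − (-0.18) = 3.4 V. LSB = 3.4 V / 2^13 ≈ 415.0 µV.
Position in LSBs: (1.419086 − (-0.18)) × 8192/3.4 = 3852.8566; rounding gives k = 3853.
V_code = -0.18 + (3853/8192) × 3.4 = 1.419145508 V.
V_in − V_code = 1.419086 − (1.419145508) = −59.5 µV.

−59.5 µV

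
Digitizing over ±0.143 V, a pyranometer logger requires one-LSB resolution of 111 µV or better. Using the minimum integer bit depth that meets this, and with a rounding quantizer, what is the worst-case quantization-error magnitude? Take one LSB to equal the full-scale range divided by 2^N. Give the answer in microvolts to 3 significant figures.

34.9 µV

The full-scale span is 0.143 − (-0.143) = 0.286 V.
Need 2^N ≥ 0.286 V / 111 µV = 2577 → N_min = 12.
LSB = 0.286 V ÷ 2^12 = 0.286/4096 V = 69.824 µV.
|e|_max = LSB/2 = 34.9 µV.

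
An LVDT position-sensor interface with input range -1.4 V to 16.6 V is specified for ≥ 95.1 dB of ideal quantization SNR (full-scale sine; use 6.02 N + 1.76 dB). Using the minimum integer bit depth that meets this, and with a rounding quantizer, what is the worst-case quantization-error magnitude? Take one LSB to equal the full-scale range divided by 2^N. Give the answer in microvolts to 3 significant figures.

Span: 16.6 V − (-1.4 V) = 18 V.
Required N = ⌈(95.1 − 1.76)/6.02⌉ = ⌈15.505⌉ = 16.
One LSB is 18 V / 65536 = 274.66 µV.
Max error for round-to-nearest is LSB/2 = 137 µV.

137 µV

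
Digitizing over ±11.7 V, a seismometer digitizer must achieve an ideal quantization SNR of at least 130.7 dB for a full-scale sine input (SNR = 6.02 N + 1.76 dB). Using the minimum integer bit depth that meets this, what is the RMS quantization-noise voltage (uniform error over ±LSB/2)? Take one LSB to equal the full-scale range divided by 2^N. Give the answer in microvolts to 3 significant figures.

1.61 µV

Span: 11.7 V − (-11.7 V) = 23.4 V.
Required N = ⌈(130.7 − 1.76)/6.02⌉ = ⌈21.419⌉ = 22.
LSB = 23.4 V / 2^22 = 5.5790 µV.
V_rms = LSB/√12 = 1.61 µV.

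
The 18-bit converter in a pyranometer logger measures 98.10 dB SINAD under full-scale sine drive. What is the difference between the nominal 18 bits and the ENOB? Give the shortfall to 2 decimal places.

2.00 bits

ENOB = (SINAD − 1.76)/6.02 = (98.10 − 1.76)/6.02 = 16.0033 bits.
Shortfall = 18 − 16.0033 = 1.9967 bits.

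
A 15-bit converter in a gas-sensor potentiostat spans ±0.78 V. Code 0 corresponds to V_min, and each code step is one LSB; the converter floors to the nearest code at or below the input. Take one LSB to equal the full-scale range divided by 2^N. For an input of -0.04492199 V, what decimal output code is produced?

Full-scale range = 0.78 V − (-0.78 V) = 1.56 V. LSB = 1.56 V / 2^15 ≈ 47.61 µV.
V_in − V_min = -0.04492199 − (-0.78) = 0.73507801 V.
Divide by LSB: 0.73507801 × 32768/1.56 = 15440.4078.
Truncating gives code 15440.

15440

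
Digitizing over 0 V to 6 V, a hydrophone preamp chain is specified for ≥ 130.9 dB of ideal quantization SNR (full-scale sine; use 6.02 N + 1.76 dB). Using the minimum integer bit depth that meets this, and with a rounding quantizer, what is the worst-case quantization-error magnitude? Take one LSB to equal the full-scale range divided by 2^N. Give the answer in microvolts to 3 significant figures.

0.715 µV

V_FS = 6 V.
Required N = ⌈(130.9 − 1.76)/6.02⌉ = ⌈21.452⌉ = 22.
LSB = 6 V ÷ 2^22 = 6/4194304 V = 1.4305 µV.
Half an LSB is 0.715 µV.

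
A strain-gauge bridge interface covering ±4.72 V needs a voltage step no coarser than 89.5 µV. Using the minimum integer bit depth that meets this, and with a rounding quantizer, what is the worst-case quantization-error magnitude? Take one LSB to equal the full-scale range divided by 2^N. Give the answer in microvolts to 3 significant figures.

Span: 4.72 V − (-4.72 V) = 9.44 V.
9.44 V / 89.5 µV = 105500. Since 2^16 = 65536 and 2^17 = 131072, N = 17.
Step size = 9.44/131072 V = 72.021 µV.
Max error for round-to-nearest is LSB/2 = 36.0 µV.

36.0 µV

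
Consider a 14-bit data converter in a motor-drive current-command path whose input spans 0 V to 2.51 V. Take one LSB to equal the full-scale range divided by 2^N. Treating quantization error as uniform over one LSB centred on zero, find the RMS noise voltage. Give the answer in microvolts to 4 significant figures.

V_FS = 2.51 V.
One LSB is 2.51 V / 16384 = 153.198 µV.
For a uniform distribution on [−LSB/2, +LSB/2], V_rms = LSB/√12 = 153.198 µV/3.4641 = 44.22 µV.

44.22 µV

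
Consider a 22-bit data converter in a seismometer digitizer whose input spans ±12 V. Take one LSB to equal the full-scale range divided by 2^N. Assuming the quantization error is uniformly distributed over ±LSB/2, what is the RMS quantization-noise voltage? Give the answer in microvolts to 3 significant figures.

Full-scale range = 12 V − (-12 V) = 24 V.
LSB = 24 V ÷ 2^22 = 24/4194304 V = 5.7220 µV.
For a uniform distribution on [−LSB/2, +LSB/2], V_rms = LSB/√12 = 5.7220 µV/3.4641 = 1.65 µV.

1.65 µV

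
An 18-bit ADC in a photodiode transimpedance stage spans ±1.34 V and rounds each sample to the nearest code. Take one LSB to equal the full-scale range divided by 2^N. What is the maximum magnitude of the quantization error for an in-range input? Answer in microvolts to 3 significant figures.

Range = 1.34 − (-1.34) = 2.68 V.
Step size = 2.68/262144 V = 10.223 µV.
|e|_max = LSB/2 = 5.11 µV.

5.11 µV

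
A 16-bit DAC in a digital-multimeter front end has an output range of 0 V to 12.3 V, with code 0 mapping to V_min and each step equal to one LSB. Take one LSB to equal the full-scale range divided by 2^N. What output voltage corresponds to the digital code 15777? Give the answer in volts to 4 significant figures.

2.961 V

Full-scale range = 12.3 V. LSB = 12.3 V / 2^16.
V_out = 0 + 15777 × (12.3/65536) V
      = 0 V + 2.96108 V = 2.96108 V.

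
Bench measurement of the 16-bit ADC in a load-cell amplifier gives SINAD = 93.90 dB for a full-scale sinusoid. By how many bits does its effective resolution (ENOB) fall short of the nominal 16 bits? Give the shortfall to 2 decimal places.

0.69 bits

ENOB = (SINAD − 1.76)/6.02 = (93.90 − 1.76)/6.02 = 15.3056 bits.
Lost resolution: 16 − 15.3056 = 0.6944 bits.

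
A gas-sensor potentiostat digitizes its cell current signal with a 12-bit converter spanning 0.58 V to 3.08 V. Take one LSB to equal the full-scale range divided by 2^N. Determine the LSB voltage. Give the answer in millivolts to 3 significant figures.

0.610 mV

Full-scale range = 3.08 V − (0.58 V) = 2.5 V.
There are 2^12 = 4096 steps.
One LSB is 2.5 V / 4096 = 0.610 mV.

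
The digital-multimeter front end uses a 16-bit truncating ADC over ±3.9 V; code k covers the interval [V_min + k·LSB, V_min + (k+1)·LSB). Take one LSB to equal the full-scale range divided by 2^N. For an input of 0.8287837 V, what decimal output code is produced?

Span: 3.9 V − (-3.9 V) = 7.8 V. LSB = 7.8 V / 2^16 ≈ 119.0 µV.
(V_in − V_min) × 2^16/range = (0.8287837 − (-3.9)) × 65536/7.8 = 39731.483.
Floor → code = 39731.

39731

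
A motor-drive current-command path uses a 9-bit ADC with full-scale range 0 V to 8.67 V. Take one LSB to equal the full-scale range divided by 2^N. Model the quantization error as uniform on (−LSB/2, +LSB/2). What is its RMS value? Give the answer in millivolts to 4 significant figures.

Span = 8.67 V.
LSB = 8.67 V ÷ 2^9 = 8.67/512 V = 16.9336 mV.
V_rms = LSB/√12 = 16.9336 mV / √12 = 4.888 mV.

4.888 mV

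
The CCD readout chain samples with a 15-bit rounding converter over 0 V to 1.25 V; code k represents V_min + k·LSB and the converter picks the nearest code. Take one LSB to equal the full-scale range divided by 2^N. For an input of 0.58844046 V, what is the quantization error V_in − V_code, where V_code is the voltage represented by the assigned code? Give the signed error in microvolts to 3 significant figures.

Span = 1.25 V. LSB = 1.25 V / 2^15 ≈ 38.15 µV.
(V_in − V_min)/LSB = (0.58844046 − (0)) × 32768/1.25 = 15425.6136 → nearest code k = 15426.
V_code = V_min + k × range/2^15 = 0 + 15426 × 1.25/32768 = 0.58845520020 V.
e = 0.58844046 − (0.58845520020) = −14.7 µV.

−14.7 µV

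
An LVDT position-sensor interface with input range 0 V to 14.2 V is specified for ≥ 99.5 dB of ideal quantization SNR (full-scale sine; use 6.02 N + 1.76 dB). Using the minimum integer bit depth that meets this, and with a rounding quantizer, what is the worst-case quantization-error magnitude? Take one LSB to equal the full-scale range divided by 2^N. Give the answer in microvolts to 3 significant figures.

54.2 µV

V_FS = 14.2 V.
Solving 6.02 N ≥ 99.5 − 1.76: N ≥ 16.236. Round up → N = 17.
LSB = 14.2 V ÷ 2^17 = 14.2/131072 V = 108.34 µV.
|e|_max = LSB/2 = 54.2 µV.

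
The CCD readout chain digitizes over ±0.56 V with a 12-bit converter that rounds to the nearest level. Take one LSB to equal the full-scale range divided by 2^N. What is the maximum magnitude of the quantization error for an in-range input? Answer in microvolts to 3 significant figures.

137 µV

Range = 0.56 − (-0.56) = 1.12 V.
LSB = 1.12 V / 2^12 = 273.44 µV.
|e|_max = LSB/2 = 137 µV.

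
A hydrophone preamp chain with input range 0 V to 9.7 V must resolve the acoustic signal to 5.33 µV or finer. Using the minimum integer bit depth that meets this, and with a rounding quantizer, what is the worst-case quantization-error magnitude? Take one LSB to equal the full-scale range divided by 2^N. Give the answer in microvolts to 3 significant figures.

2.31 µV

Range is 9.7 V.
Required number of levels: 9.7/5.33 µV = 1.8199e6; smallest N with 2^N ≥ that is 21.
LSB = 9.7 V / 2^21 = 4.6253 µV.
Half an LSB is 2.31 µV.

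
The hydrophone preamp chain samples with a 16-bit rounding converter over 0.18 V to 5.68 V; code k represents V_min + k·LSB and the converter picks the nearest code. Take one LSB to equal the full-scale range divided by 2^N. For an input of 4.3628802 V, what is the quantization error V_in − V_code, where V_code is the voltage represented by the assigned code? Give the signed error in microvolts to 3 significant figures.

−26.9 µV

Span: 5.68 V − (0.18 V) = 5.5 V. LSB = 5.5 V / 2^16 ≈ 83.92 µV.
(V_in − V_min)/LSB = (4.3628802 − (0.18)) × 65536/5.5 = 49841.6794 → nearest code k = 49842.
V_code = 0.18 + (49842/65536) × 5.5 = 4.3629071045 V.
e = 4.3628802 − (4.3629071045) = −26.9 µV.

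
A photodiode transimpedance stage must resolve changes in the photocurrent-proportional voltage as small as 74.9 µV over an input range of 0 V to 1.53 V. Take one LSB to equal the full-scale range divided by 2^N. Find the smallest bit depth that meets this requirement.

Span = 1.53 V.
1.53 V / 74.9 µV = 20430. Since 2^14 = 16384 and 2^15 = 32768, N = 15.

15 bits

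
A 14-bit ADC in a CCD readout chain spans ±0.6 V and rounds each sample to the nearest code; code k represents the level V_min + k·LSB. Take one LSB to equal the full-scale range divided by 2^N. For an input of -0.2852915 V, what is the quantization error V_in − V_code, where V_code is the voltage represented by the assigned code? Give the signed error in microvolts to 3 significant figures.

−13.2 µV

Span: 0.6 V − (-0.6 V) = 1.2 V. LSB = 1.2 V / 2^14 ≈ 73.24 µV.
(-0.2852915 − (-0.6)) / LSB = 0.3147085 × 16384/1.2 = 4296.8201. Nearest integer: k = 4297.
Reconstructed level: -0.6 + 4297 × 1.2/16384 V = -0.28527832031 V.
e = -0.2852915 − (-0.28527832031) = −13.2 µV.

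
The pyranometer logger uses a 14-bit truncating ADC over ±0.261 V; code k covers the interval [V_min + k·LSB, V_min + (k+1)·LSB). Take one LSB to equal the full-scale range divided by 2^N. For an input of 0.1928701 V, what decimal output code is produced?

Range = 0.261 − (-0.261) = 0.522 V. LSB = 0.522 V / 2^14 ≈ 31.86 µV.
(V_in − V_min) × 2^14/range = (0.1928701 − (-0.261)) × 16384/0.522 = 14245.609.
Floor → code = 14245.

14245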